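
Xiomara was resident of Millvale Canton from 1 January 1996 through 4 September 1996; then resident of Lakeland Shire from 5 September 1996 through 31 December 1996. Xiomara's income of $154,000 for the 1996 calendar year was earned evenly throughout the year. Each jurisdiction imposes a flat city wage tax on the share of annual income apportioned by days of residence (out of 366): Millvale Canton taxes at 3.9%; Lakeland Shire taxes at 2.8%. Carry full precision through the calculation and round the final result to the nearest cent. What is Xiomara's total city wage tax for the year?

$5,459.85

Millvale Canton, 1 January – 4 September 1996: 248 days → $154,000 × 3.9% × 248/366 = $4,069.6393
Lakeland Shire, 5 September – 31 December 1996: 118 days → $154,000 × 2.8% × 118/366 = $1,390.2077
Total = $5,459.8470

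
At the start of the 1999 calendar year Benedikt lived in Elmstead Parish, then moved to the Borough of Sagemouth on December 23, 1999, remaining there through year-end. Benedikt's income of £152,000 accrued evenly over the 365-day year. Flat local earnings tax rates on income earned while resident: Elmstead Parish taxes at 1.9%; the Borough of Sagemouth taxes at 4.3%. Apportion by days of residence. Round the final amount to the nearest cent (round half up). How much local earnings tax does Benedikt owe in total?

£2,977.95

Elmstead Parish, January 1 – December 22, 1999: 356 days → £152,000 × 1.9% × 356/365 = £2,816.7890
The Borough of Sagemouth, December 23 – December 31, 1999: 9 days → £152,000 × 4.3% × 9/365 = £161.1616
Total = £2,977.9507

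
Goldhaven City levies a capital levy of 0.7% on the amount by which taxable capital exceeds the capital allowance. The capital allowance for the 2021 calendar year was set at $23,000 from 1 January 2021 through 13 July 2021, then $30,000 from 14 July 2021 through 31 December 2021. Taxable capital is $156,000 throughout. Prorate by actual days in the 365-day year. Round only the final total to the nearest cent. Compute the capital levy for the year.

1 January – 13 July 2021: 194 days, exemption $23,000 → ($156,000 − $23,000) × 0.7% × 194/365 = $494.8329
14 July – 31 December 2021: 171 days, exemption $30,000 → ($156,000 − $30,000) × 0.7% × 171/365 = $413.2110
Total = $908.0438

$908.04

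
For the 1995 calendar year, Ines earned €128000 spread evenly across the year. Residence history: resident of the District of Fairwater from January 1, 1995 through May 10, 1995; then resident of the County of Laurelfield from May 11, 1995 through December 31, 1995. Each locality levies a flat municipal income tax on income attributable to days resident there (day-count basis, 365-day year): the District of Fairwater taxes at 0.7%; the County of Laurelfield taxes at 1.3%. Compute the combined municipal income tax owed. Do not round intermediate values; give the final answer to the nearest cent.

€1390.47

The District of Fairwater, January 1 – May 10, 1995: 130 days → €128000 × 0.7% × 130/365 = €319.1233
The County of Laurelfield, May 11 – December 31, 1995: 235 days → €128000 × 1.3% × 235/365 = €1071.3425
Total = €1390.4658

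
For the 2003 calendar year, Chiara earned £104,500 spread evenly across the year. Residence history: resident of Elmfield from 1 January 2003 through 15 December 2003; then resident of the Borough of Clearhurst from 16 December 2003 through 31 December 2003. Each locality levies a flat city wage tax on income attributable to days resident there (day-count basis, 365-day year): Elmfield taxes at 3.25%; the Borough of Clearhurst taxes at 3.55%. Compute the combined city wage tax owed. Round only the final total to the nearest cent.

Elmfield, 1 January – 15 December 2003: 349 days → £104,500 × 3.25% × 349/365 = £3,247.3733
The Borough of Clearhurst, 16 December – 31 December 2003: 16 days → £104,500 × 3.55% × 16/365 = £162.6192
Total = £3,409.9925

£3,409.99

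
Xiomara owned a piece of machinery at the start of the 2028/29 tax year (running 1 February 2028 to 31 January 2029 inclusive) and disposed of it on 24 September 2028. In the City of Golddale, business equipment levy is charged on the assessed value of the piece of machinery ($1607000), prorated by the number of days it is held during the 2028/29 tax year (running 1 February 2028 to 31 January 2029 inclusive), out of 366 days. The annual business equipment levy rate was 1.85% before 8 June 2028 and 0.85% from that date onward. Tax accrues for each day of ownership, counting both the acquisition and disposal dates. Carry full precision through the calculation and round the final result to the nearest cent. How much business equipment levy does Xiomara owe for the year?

$14465.20

1 February – 7 June 2028: 128 days at 1.85% → $1607000 × 1.85% × 128/366 = $10397.2022
8 June – 24 September 2028: 109 days at 0.85% → $1607000 × 0.85% × 109/366 = $4067.9932
Total = $14465.1954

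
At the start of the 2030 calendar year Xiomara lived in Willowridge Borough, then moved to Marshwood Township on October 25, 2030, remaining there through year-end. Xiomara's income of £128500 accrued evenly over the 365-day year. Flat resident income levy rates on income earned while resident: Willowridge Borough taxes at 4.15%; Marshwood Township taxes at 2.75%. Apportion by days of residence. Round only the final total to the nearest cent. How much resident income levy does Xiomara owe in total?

£4997.59

Willowridge Borough, January 1 – October 24, 2030: 297 days → £128500 × 4.15% × 297/365 = £4339.2514
Marshwood Township, October 25 – December 31, 2030: 68 days → £128500 × 2.75% × 68/365 = £658.3425
Total = £4997.5938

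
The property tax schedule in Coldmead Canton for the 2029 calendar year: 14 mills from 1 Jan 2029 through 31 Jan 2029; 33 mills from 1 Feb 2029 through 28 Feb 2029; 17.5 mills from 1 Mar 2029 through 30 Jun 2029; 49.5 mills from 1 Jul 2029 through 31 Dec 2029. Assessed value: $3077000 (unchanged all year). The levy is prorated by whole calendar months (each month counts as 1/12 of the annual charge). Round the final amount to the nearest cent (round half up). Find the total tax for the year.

$106156.50

1 Jan – 31 Jan 2029: 1 month at 14 mills → $3077000 × 1.4% × 1/12 = $3589.8333
1 Feb – 28 Feb 2029: 1 month at 33 mills → $3077000 × 3.3% × 1/12 = $8461.7500
1 Mar – 30 Jun 2029: 4 months at 17.5 mills → $3077000 × 1.75% × 4/12 = $17949.1667
1 Jul – 31 Dec 2029: 6 months at 49.5 mills → $3077000 × 4.95% × 6/12 = $76155.7500
Total = $106156.5000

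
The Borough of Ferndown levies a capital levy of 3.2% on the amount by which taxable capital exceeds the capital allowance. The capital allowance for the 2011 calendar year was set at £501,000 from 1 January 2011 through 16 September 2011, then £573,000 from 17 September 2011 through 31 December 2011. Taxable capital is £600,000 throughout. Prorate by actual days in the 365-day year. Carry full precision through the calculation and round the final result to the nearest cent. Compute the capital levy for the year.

1 January – 16 September 2011: 259 days, exemption £501,000 → (£600,000 − £501,000) × 3.2% × 259/365 = £2,247.9781
17 September – 31 December 2011: 106 days, exemption £573,000 → (£600,000 − £573,000) × 3.2% × 106/365 = £250.9151
Total = £2,498.8932

£2,498.89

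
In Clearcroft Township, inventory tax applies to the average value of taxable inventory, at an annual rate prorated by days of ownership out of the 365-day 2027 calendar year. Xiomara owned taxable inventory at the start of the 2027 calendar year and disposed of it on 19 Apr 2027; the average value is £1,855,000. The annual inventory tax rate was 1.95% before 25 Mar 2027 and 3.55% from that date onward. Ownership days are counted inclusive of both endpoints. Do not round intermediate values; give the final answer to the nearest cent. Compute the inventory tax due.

1 Jan – 24 Mar 2027: 83 days at 1.95% → £1,855,000 × 1.95% × 83/365 = £8,225.5274
25 Mar – 19 Apr 2027: 26 days at 3.55% → £1,855,000 × 3.55% × 26/365 = £4,690.8630
Total = £12,916.3904

£12,916.39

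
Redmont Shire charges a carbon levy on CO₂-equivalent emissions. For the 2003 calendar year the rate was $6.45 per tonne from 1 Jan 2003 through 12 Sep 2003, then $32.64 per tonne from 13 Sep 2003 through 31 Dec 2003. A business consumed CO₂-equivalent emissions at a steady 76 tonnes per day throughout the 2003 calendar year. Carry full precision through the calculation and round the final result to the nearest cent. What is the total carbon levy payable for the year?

1 Jan – 12 Sep 2003: 255 days × 76 tonnes/day = 19,380 tonnes at $6.45/tonne → $125001.00
13 Sep – 31 Dec 2003: 110 days × 76 tonnes/day = 8,360 tonnes at $32.64/tonne → $272870.40

$397871.40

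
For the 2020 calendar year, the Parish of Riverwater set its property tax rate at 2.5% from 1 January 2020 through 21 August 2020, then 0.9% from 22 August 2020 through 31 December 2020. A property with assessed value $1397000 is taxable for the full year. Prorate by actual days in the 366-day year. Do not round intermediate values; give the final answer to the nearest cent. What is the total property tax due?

$26863.62

1 January – 21 August 2020: 234 days at 2.5% → $1397000 × 2.5% × 234/366 = $22329.0984
22 August – 31 December 2020: 132 days at 0.9% → $1397000 × 0.9% × 132/366 = $4534.5246
Total = $26863.6230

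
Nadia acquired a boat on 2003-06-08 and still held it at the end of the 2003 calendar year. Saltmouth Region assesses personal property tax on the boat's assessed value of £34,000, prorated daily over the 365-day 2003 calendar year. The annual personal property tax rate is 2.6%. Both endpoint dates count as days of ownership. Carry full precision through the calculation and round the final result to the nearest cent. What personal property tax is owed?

£501.34

Days held (2003-06-08 to 2003-12-31): 207 out of 365
Tax = £34,000 × 2.6% × 207/365 = £501.3370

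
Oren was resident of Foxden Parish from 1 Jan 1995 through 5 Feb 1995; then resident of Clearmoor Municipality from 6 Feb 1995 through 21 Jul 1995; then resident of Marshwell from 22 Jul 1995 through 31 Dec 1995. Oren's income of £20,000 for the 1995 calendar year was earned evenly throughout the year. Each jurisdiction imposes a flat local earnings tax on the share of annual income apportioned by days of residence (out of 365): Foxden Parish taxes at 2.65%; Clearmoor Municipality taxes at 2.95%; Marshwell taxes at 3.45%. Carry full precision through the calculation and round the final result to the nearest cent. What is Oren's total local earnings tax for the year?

Foxden Parish, 1 Jan – 5 Feb 1995: 36 days → £20,000 × 2.65% × 36/365 = £52.2740
Clearmoor Municipality, 6 Feb – 21 Jul 1995: 166 days → £20,000 × 2.95% × 166/365 = £268.3288
Marshwell, 22 Jul – 31 Dec 1995: 163 days → £20,000 × 3.45% × 163/365 = £308.1370
Total = £628.7397

£628.74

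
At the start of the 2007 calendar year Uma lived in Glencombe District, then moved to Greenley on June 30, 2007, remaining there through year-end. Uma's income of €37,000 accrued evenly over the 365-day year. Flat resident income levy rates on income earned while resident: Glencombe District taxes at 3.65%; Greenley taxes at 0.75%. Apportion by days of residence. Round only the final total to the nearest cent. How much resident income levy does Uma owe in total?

€806.65

Glencombe District, January 1 – June 29, 2007: 180 days → €37,000 × 3.65% × 180/365 = €666.0000
Greenley, June 30 – December 31, 2007: 185 days → €37,000 × 0.75% × 185/365 = €140.6507
Total = €806.6507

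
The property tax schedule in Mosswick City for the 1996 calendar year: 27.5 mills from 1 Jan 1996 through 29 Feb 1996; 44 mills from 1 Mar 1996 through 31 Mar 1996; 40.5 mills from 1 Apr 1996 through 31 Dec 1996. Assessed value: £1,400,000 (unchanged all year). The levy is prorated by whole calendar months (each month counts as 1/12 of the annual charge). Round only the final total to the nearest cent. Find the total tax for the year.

1 Jan – 29 Feb 1996: 2 months at 27.5 mills → £1,400,000 × 2.75% × 2/12 = £6,416.6667
1 Mar – 31 Mar 1996: 1 month at 44 mills → £1,400,000 × 4.4% × 1/12 = £5,133.3333
1 Apr – 31 Dec 1996: 9 months at 40.5 mills → £1,400,000 × 4.05% × 9/12 = £42,525.0000
Total = £54,075.0000

£54,075.00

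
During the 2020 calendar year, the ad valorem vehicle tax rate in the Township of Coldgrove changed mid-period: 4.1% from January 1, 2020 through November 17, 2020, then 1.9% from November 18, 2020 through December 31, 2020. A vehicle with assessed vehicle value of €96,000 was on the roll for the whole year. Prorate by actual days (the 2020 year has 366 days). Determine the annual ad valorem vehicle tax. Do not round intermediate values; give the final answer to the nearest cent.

€3,682.10

January 1 – November 17, 2020: 322 days at 4.1% → €96,000 × 4.1% × 322/366 = €3,462.8197
November 18 – December 31, 2020: 44 days at 1.9% → €96,000 × 1.9% × 44/366 = €219.2787
Total = €3,682.0984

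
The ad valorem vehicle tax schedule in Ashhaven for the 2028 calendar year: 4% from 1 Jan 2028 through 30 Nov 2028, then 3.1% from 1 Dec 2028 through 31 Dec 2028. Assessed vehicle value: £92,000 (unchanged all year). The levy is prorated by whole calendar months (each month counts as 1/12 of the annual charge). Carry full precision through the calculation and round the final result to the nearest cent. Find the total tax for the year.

1 Jan – 30 Nov 2028: 11 months at 4% → £92,000 × 4% × 11/12 = £3,373.3333
1 Dec – 31 Dec 2028: 1 month at 3.1% → £92,000 × 3.1% × 1/12 = £237.6667
Total = £3,611.0000

£3,611.00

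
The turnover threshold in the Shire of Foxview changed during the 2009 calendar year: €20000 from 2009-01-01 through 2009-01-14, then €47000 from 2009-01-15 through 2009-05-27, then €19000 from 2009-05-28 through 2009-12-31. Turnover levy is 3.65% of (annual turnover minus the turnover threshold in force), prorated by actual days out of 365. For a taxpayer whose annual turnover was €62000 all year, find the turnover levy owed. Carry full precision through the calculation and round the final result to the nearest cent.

2009-01-01 to 2009-01-14: 14 days, exemption €20000 → (€62000 − €20000) × 3.65% × 14/365 = €58.8000
2009-01-15 to 2009-05-27: 133 days, exemption €47000 → (€62000 − €47000) × 3.65% × 133/365 = €199.5000
2009-05-28 to 2009-12-31: 218 days, exemption €19000 → (€62000 − €19000) × 3.65% × 218/365 = €937.4000
Total = €1195.7000

€1195.70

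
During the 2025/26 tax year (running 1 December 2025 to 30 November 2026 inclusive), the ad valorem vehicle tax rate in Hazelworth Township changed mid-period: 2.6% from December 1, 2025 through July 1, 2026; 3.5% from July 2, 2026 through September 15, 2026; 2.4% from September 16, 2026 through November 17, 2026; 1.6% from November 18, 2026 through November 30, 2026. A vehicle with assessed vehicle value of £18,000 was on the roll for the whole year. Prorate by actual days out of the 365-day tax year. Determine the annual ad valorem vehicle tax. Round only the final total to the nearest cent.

£489.11

December 1, 2025 – July 1, 2026: 213 days at 2.6% → £18,000 × 2.6% × 213/365 = £273.1068
July 2 – September 15, 2026: 76 days at 3.5% → £18,000 × 3.5% × 76/365 = £131.1781
September 16 – November 17, 2026: 63 days at 2.4% → £18,000 × 2.4% × 63/365 = £74.5644
November 18 – November 30, 2026: 13 days at 1.6% → £18,000 × 1.6% × 13/365 = £10.2575
Total = £489.1068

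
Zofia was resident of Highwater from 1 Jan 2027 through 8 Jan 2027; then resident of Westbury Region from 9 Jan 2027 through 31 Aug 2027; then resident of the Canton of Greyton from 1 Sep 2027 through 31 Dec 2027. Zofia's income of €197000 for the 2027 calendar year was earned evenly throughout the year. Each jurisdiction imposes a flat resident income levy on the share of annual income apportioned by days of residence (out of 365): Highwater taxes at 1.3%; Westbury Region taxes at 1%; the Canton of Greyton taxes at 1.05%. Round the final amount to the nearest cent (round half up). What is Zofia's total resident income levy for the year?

Highwater, 1 Jan – 8 Jan 2027: 8 days → €197000 × 1.3% × 8/365 = €56.1315
Westbury Region, 9 Jan – 31 Aug 2027: 235 days → €197000 × 1% × 235/365 = €1268.3562
The Canton of Greyton, 1 Sep – 31 Dec 2027: 122 days → €197000 × 1.05% × 122/365 = €691.3890
Total = €2015.8767

€2015.88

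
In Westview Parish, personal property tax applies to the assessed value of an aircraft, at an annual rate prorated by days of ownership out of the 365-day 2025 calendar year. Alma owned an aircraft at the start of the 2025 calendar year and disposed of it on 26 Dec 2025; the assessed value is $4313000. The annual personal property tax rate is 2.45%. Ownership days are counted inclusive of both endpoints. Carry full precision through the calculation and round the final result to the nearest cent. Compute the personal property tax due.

$104220.99

Days held (1 Jan – 26 Dec 2025): 360 out of 365
Tax = $4313000 × 2.45% × 360/365 = $104220.9863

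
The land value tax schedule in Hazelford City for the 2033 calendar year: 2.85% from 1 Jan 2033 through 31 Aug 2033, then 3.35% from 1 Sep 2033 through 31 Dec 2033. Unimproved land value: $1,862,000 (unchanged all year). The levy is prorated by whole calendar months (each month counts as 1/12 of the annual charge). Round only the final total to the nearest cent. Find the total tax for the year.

1 Jan – 31 Aug 2033: 8 months at 2.85% → $1,862,000 × 2.85% × 8/12 = $35,378.0000
1 Sep – 31 Dec 2033: 4 months at 3.35% → $1,862,000 × 3.35% × 4/12 = $20,792.3333
Total = $56,170.3333

$56,170.33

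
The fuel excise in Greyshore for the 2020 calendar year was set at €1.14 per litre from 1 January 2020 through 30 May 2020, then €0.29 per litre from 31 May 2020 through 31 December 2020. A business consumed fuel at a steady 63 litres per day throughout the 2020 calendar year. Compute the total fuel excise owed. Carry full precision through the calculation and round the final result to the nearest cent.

1 January – 30 May 2020: 151 days × 63 litres/day = 9,513 litres at €1.14/litre → €10844.82
31 May – 31 December 2020: 215 days × 63 litres/day = 13,545 litres at €0.29/litre → €3928.05

€14772.87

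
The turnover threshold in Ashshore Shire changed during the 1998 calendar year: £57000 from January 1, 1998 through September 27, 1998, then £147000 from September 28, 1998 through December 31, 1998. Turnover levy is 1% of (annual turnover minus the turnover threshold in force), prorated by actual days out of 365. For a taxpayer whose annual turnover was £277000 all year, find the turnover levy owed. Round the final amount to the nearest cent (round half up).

£1965.75

January 1 – September 27, 1998: 270 days, exemption £57000 → (£277000 − £57000) × 1% × 270/365 = £1627.3973
September 28 – December 31, 1998: 95 days, exemption £147000 → (£277000 − £147000) × 1% × 95/365 = £338.3562
Total = £1965.7534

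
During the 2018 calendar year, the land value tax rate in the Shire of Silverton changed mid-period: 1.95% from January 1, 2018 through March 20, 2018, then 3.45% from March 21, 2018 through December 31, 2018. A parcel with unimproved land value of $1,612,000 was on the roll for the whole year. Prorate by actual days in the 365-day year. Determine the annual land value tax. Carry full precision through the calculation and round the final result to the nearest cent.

$50,380.52

January 1 – March 20, 2018: 79 days at 1.95% → $1,612,000 × 1.95% × 79/365 = $6,803.5233
March 21 – December 31, 2018: 286 days at 3.45% → $1,612,000 × 3.45% × 286/365 = $43,576.9973
Total = $50,380.5205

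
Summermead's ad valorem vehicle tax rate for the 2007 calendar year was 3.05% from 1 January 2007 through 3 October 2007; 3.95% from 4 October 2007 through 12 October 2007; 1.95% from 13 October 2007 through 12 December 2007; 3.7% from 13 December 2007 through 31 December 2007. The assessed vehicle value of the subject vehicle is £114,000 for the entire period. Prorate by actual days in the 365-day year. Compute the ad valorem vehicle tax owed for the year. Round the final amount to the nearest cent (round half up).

£3,331.30

1 January – 3 October 2007: 276 days at 3.05% → £114,000 × 3.05% × 276/365 = £2,629.1836
4 October – 12 October 2007: 9 days at 3.95% → £114,000 × 3.95% × 9/365 = £111.0329
13 October – 12 December 2007: 61 days at 1.95% → £114,000 × 1.95% × 61/365 = £371.5151
13 December – 31 December 2007: 19 days at 3.7% → £114,000 × 3.7% × 19/365 = £219.5671
Total = £3,331.2986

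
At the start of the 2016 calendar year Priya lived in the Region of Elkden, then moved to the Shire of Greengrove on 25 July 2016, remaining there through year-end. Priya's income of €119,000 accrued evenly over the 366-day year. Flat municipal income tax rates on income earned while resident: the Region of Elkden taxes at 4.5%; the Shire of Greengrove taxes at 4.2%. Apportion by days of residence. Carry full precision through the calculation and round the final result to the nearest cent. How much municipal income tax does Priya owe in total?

€5,198.93

The Region of Elkden, 1 January – 24 July 2016: 206 days → €119,000 × 4.5% × 206/366 = €3,014.0164
The Shire of Greengrove, 25 July – 31 December 2016: 160 days → €119,000 × 4.2% × 160/366 = €2,184.9180
Total = €5,198.9344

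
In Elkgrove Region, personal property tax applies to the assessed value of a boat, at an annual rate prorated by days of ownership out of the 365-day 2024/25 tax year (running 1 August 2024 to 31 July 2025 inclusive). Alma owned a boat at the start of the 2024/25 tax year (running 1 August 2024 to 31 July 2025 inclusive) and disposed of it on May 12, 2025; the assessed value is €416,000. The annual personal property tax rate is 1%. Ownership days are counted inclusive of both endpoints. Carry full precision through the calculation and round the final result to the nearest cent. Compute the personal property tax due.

Days held (August 1, 2024 – May 12, 2025): 285 out of 365
Tax = €416,000 × 1% × 285/365 = €3,248.2192

€3,248.22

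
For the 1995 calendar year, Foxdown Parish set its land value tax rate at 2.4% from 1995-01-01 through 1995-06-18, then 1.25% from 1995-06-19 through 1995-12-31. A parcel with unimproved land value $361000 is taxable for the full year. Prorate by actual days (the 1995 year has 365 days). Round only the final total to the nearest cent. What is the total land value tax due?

1995-01-01 to 1995-06-18: 169 days at 2.4% → $361000 × 2.4% × 169/365 = $4011.5507
1995-06-19 to 1995-12-31: 196 days at 1.25% → $361000 × 1.25% × 196/365 = $2423.1507
Total = $6434.7014

$6434.70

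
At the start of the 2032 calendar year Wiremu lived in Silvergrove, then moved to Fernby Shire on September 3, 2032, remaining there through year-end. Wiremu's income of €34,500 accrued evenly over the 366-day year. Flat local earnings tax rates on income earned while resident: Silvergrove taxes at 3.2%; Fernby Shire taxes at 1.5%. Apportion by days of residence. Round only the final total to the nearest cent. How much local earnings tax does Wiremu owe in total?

€911.70

Silvergrove, January 1 – September 2, 2032: 246 days → €34,500 × 3.2% × 246/366 = €742.0328
Fernby Shire, September 3 – December 31, 2032: 120 days → €34,500 × 1.5% × 120/366 = €169.6721
Total = €911.7049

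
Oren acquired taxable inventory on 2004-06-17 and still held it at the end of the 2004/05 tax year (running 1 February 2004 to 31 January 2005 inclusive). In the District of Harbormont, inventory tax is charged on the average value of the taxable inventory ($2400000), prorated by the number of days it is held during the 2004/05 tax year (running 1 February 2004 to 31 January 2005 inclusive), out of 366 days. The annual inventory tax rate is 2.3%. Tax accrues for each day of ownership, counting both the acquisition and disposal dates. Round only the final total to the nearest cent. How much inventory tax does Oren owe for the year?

Days held (2004-06-17 to 2005-01-31): 229 out of 366
Tax = $2400000 × 2.3% × 229/366 = $34537.7049

$34537.70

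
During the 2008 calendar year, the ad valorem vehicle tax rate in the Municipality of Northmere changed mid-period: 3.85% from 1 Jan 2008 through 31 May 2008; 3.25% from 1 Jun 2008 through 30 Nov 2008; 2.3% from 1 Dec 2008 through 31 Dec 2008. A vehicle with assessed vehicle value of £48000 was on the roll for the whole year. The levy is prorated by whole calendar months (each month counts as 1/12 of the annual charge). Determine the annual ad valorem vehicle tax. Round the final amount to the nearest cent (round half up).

1 Jan – 31 May 2008: 5 months at 3.85% → £48000 × 3.85% × 5/12 = £770.0000
1 Jun – 30 Nov 2008: 6 months at 3.25% → £48000 × 3.25% × 6/12 = £780.0000
1 Dec – 31 Dec 2008: 1 month at 2.3% → £48000 × 2.3% × 1/12 = £92.0000
Total = £1642.0000

£1642.00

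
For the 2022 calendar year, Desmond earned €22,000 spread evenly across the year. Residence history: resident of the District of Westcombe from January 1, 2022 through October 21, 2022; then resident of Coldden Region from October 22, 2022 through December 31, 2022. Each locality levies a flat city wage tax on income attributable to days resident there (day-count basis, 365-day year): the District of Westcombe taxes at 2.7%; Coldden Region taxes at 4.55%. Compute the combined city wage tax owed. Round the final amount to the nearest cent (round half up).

The District of Westcombe, January 1 – October 21, 2022: 294 days → €22,000 × 2.7% × 294/365 = €478.4548
Coldden Region, October 22 – December 31, 2022: 71 days → €22,000 × 4.55% × 71/365 = €194.7151
Total = €673.1699

€673.17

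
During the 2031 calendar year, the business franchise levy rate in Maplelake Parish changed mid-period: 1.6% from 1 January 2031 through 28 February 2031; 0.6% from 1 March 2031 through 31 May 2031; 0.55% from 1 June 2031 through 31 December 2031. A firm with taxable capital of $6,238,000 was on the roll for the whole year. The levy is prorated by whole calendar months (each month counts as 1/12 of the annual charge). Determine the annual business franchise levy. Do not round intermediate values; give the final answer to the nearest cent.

$46,005.25

1 January – 28 February 2031: 2 months at 1.6% → $6,238,000 × 1.6% × 2/12 = $16,634.6667
1 March – 31 May 2031: 3 months at 0.6% → $6,238,000 × 0.6% × 3/12 = $9,357.0000
1 June – 31 December 2031: 7 months at 0.55% → $6,238,000 × 0.55% × 7/12 = $20,013.5833
Total = $46,005.2500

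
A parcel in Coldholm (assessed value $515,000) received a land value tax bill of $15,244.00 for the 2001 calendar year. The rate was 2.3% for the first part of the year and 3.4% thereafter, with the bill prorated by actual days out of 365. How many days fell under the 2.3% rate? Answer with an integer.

Let d = days at the first rate; then 365 − d days at the second rate.
$515,000 × [2.3%·d + 3.4%·(365−d)] / 365 = $15,244.00
Solving gives d = 146, so the new rate took effect on May 27, 2001.

146 days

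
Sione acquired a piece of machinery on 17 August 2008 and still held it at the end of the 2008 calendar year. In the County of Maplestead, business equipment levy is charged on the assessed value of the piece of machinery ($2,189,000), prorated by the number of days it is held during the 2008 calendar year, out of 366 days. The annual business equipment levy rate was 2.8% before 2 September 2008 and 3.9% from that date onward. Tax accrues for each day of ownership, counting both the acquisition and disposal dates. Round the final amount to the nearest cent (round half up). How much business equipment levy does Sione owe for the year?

17 August – 1 September 2008: 16 days at 2.8% → $2,189,000 × 2.8% × 16/366 = $2,679.4317
2 September – 31 December 2008: 121 days at 3.9% → $2,189,000 × 3.9% × 121/366 = $28,223.7459
Total = $30,903.1776

$30,903.18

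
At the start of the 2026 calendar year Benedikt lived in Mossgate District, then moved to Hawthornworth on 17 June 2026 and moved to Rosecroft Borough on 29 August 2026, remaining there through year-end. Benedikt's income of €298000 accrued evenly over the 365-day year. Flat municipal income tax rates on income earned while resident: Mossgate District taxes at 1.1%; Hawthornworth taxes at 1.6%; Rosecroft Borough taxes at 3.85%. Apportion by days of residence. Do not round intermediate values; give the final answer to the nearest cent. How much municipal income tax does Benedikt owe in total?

€6382.51

Mossgate District, 1 January – 16 June 2026: 167 days → €298000 × 1.1% × 167/365 = €1499.7973
Hawthornworth, 17 June – 28 August 2026: 73 days → €298000 × 1.6% × 73/365 = €953.6000
Rosecroft Borough, 29 August – 31 December 2026: 125 days → €298000 × 3.85% × 125/365 = €3929.1096
Total = €6382.5068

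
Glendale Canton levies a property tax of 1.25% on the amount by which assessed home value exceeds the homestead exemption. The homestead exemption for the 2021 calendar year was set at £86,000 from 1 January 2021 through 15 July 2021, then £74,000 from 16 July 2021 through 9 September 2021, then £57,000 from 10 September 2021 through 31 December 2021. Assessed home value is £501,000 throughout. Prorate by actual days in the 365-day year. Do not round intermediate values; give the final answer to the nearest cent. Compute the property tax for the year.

£5,322.74

1 January – 15 July 2021: 196 days, exemption £86,000 → (£501,000 − £86,000) × 1.25% × 196/365 = £2,785.6164
16 July – 9 September 2021: 56 days, exemption £74,000 → (£501,000 − £74,000) × 1.25% × 56/365 = £818.9041
10 September – 31 December 2021: 113 days, exemption £57,000 → (£501,000 − £57,000) × 1.25% × 113/365 = £1,718.2192
Total = £5,322.7397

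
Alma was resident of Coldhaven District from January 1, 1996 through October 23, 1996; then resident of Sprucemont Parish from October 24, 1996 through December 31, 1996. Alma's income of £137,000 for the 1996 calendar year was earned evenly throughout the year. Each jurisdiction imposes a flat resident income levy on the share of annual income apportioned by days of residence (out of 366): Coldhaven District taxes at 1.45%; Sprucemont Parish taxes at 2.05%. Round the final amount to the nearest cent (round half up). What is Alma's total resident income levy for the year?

Coldhaven District, January 1 – October 23, 1996: 297 days → £137,000 × 1.45% × 297/366 = £1,611.9959
Sprucemont Parish, October 24 – December 31, 1996: 69 days → £137,000 × 2.05% × 69/366 = £529.4713
Total = £2,141.4672

£2,141.47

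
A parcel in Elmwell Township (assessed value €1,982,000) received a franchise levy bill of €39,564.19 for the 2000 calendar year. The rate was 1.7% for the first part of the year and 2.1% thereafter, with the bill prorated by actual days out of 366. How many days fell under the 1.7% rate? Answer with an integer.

95 days

Let d = days at the first rate; then 366 − d days at the second rate.
€1,982,000 × [1.7%·d + 2.1%·(366−d)] / 366 = €39,564.19
Solving gives d = 95, so the new rate took effect on 5 Apr 2000.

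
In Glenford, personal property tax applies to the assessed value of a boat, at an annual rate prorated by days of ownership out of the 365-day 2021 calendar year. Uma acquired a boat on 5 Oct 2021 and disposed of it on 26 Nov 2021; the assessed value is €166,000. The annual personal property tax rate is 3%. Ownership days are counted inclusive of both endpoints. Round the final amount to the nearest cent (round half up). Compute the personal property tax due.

€723.12

Days held (5 Oct – 26 Nov 2021): 53 out of 365
Tax = €166,000 × 3% × 53/365 = €723.1233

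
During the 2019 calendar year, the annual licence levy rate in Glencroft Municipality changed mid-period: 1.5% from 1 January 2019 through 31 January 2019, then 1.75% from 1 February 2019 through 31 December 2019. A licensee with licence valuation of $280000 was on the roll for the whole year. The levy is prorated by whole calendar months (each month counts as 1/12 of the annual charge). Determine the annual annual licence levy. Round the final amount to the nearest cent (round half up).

$4841.67

1 January – 31 January 2019: 1 month at 1.5% → $280000 × 1.5% × 1/12 = $350.0000
1 February – 31 December 2019: 11 months at 1.75% → $280000 × 1.75% × 11/12 = $4491.6667
Total = $4841.6667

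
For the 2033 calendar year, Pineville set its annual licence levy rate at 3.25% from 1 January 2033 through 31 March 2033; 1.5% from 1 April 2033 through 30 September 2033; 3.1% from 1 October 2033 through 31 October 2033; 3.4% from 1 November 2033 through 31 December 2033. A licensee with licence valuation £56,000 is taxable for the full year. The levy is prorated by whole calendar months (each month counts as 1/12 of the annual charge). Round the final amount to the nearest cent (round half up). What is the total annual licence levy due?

1 January – 31 March 2033: 3 months at 3.25% → £56,000 × 3.25% × 3/12 = £455.0000
1 April – 30 September 2033: 6 months at 1.5% → £56,000 × 1.5% × 6/12 = £420.0000
1 October – 31 October 2033: 1 month at 3.1% → £56,000 × 3.1% × 1/12 = £144.6667
1 November – 31 December 2033: 2 months at 3.4% → £56,000 × 3.4% × 2/12 = £317.3333
Total = £1,337.0000

£1,337.00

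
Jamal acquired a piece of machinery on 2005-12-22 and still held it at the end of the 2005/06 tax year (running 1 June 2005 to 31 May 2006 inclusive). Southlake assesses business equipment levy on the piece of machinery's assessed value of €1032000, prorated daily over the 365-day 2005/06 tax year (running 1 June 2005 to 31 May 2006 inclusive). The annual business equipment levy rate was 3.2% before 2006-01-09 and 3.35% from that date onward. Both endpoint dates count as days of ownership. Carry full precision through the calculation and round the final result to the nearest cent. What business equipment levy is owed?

€15173.23

2005-12-22 to 2006-01-08: 18 days at 3.2% → €1032000 × 3.2% × 18/365 = €1628.5808
2006-01-09 to 2006-05-31: 143 days at 3.35% → €1032000 × 3.35% × 143/365 = €13544.6466
Total = €15173.2274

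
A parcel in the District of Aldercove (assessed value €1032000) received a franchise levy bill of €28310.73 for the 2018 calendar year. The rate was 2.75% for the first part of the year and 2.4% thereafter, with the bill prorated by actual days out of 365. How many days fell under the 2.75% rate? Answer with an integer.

358 days

Let d = days at the first rate; then 365 − d days at the second rate.
€1032000 × [2.75%·d + 2.4%·(365−d)] / 365 = €28310.73
Solving gives d = 358, so the new rate took effect on 25 Dec 2018.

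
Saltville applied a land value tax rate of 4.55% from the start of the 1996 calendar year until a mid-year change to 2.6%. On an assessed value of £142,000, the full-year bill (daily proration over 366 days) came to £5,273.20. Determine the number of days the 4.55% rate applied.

209 days

Let d = days at the first rate; then 366 − d days at the second rate.
£142,000 × [4.55%·d + 2.6%·(366−d)] / 366 = £5,273.20
Solving gives d = 209, so the new rate took effect on 28 Jul 1996.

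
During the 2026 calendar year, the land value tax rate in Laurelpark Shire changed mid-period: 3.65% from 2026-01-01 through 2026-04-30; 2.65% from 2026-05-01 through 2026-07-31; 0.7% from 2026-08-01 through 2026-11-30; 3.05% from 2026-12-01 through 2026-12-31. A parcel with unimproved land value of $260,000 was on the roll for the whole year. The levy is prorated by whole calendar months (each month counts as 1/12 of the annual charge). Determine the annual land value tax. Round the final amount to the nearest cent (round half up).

2026-01-01 to 2026-04-30: 4 months at 3.65% → $260,000 × 3.65% × 4/12 = $3,163.3333
2026-05-01 to 2026-07-31: 3 months at 2.65% → $260,000 × 2.65% × 3/12 = $1,722.5000
2026-08-01 to 2026-11-30: 4 months at 0.7% → $260,000 × 0.7% × 4/12 = $606.6667
2026-12-01 to 2026-12-31: 1 month at 3.05% → $260,000 × 3.05% × 1/12 = $660.8333
Total = $6,153.3333

$6,153.33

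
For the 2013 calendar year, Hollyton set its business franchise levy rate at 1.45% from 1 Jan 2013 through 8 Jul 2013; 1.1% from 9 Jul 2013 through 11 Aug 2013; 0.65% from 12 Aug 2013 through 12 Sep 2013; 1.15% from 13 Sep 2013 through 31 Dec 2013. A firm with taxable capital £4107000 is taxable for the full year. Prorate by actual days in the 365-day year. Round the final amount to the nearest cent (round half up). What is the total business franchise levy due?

£51618.80

1 Jan – 8 Jul 2013: 189 days at 1.45% → £4107000 × 1.45% × 189/365 = £30836.2562
9 Jul – 11 Aug 2013: 34 days at 1.1% → £4107000 × 1.1% × 34/365 = £4208.2685
12 Aug – 12 Sep 2013: 32 days at 0.65% → £4107000 × 0.65% × 32/365 = £2340.4274
13 Sep – 31 Dec 2013: 110 days at 1.15% → £4107000 × 1.15% × 110/365 = £14233.8493
Total = £51618.8014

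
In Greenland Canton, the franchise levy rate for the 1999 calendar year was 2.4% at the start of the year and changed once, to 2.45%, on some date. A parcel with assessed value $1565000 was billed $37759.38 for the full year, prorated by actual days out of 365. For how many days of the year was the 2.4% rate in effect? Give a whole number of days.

Let d = days at the first rate; then 365 − d days at the second rate.
$1565000 × [2.4%·d + 2.45%·(365−d)] / 365 = $37759.38
Solving gives d = 272, so the new rate took effect on September 30, 1999.

272 days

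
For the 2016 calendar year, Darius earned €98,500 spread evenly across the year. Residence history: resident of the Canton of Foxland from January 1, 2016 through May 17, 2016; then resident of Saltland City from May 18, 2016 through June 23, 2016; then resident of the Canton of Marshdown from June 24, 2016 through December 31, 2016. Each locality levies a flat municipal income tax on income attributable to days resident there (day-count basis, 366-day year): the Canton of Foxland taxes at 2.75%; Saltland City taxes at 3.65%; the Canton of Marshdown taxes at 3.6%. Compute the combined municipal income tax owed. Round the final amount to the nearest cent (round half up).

The Canton of Foxland, January 1 – May 17, 2016: 138 days → €98,500 × 2.75% × 138/366 = €1,021.3320
Saltland City, May 18 – June 23, 2016: 37 days → €98,500 × 3.65% × 37/366 = €363.4542
The Canton of Marshdown, June 24 – December 31, 2016: 191 days → €98,500 × 3.6% × 191/366 = €1,850.5082
Total = €3,235.2944

€3,235.29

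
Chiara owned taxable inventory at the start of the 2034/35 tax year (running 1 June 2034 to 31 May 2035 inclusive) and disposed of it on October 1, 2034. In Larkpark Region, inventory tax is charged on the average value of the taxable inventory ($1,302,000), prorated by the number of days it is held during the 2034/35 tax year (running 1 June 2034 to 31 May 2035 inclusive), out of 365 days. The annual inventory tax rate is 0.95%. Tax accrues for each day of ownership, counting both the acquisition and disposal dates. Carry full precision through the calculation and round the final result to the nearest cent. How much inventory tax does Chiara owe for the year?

Days held (June 1 – October 1, 2034): 123 out of 365
Tax = $1,302,000 × 0.95% × 123/365 = $4,168.1836

$4,168.18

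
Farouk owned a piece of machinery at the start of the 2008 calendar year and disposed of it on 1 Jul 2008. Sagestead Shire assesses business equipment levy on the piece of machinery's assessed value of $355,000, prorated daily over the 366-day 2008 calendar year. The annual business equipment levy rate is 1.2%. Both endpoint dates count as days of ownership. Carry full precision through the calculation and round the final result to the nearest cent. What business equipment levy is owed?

Days held (1 Jan – 1 Jul 2008): 183 out of 366
Tax = $355,000 × 1.2% × 183/366 = $2,130.0000

$2,130.00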